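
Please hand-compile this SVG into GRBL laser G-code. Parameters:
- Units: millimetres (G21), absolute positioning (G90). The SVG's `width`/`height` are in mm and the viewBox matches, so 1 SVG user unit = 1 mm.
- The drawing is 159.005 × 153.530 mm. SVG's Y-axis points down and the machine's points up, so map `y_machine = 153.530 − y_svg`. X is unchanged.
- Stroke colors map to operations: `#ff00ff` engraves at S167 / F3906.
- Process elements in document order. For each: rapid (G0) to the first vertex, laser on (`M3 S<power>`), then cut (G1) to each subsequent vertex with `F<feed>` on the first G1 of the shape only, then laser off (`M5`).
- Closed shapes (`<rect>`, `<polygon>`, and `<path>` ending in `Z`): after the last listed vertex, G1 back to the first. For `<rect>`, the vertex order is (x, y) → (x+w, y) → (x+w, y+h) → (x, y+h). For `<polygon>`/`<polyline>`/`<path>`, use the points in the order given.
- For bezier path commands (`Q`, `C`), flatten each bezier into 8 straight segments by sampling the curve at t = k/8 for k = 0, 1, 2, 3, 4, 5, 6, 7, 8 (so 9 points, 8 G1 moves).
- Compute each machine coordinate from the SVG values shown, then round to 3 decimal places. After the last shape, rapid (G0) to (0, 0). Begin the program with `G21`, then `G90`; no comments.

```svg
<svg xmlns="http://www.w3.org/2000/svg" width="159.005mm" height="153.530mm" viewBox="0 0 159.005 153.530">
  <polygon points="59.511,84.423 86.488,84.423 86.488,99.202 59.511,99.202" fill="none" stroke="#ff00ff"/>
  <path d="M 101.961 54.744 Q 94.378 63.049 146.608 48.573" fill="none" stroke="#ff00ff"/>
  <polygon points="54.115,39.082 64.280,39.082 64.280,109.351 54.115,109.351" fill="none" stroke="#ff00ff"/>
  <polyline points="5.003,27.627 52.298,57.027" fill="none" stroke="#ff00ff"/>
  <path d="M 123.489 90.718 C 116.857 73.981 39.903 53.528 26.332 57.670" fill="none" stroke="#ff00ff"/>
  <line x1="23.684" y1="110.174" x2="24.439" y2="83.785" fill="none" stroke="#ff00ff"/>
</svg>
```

viewBox `0 0 159.005 153.530` with mm width/height → 1 unit = 1 mm. Flip: y_m = 153.530 − y_svg.

**Shape 1** — `<polygon>` rectangle, stroke `#ff00ff` → engrave (S167, F3906). Machine vertices: (59.511,69.107) → (86.488,69.107) → (86.488,54.328) → (59.511,54.328) → (59.511,69.107). Closed: final G1 returns to the first vertex.

**Shape 2** — `<path>` quadratic bezier, stroke `#ff00ff` → engrave (S167, F3906). Control points (SVG): P0=(101.961,54.744), P1=(94.378,63.049), P2=(146.608,48.573); sampled at t=k/8. Machine vertices: (101.961,98.786) → (101.000,97.066) → (101.908,96.057) → (104.685,95.761) → (109.331,96.176) → (115.847,97.304) → (124.231,99.143) → (134.485,101.694) → (146.608,104.957). Open path.

**Shape 3** — `<polygon>` rectangle, stroke `#ff00ff` → engrave (S167, F3906). Machine vertices: (54.115,114.448) → (64.280,114.448) → (64.280,44.179) → (54.115,44.179) → (54.115,114.448). Closed: final G1 returns to the first vertex.

**Shape 4** — `<polyline>` line segment, stroke `#ff00ff` → engrave (S167, F3906). Machine vertices: (5.003,125.903) → (52.298,96.503). Open path.

**Shape 5** — `<path>` cubic bezier, stroke `#ff00ff` → engrave (S167, F3906). Control points (SVG): P0=(123.489,90.718), P1=(116.857,73.981), P2=(39.903,53.528), P3=(26.332,57.670); sampled at t=k/8. Machine vertices: (123.489,62.812) → (117.967,69.207) → (107.419,75.619) → (93.412,81.716) → (77.513,87.166) → (61.288,91.637) → (46.305,94.797) → (34.131,96.316) → (26.332,95.860). Open path.

**Shape 6** — `<line>` line segment, stroke `#ff00ff` → engrave (S167, F3906). Machine vertices: (23.684,43.356) → (24.439,69.745). Open path.

G21
G90
G0 X59.511 Y69.107
M3 S167
G1 X86.488 Y69.107 F3906
G1 X86.488 Y54.328
G1 X59.511 Y54.328
G1 X59.511 Y69.107
M5
G0 X101.961 Y98.786
M3 S167
G1 X101.000 Y97.066 F3906
G1 X101.908 Y96.057
G1 X104.685 Y95.761
G1 X109.331 Y96.176
G1 X115.847 Y97.304
G1 X124.231 Y99.143
G1 X134.485 Y101.694
G1 X146.608 Y104.957
M5
G0 X54.115 Y114.448
M3 S167
G1 X64.280 Y114.448 F3906
G1 X64.280 Y44.179
G1 X54.115 Y44.179
G1 X54.115 Y114.448
M5
G0 X5.003 Y125.903
M3 S167
G1 X52.298 Y96.503 F3906
M5
G0 X123.489 Y62.812
M3 S167
G1 X117.967 Y69.207 F3906
G1 X107.419 Y75.619
G1 X93.412 Y81.716
G1 X77.513 Y87.166
G1 X61.288 Y91.637
G1 X46.305 Y94.797
G1 X34.131 Y96.316
G1 X26.332 Y95.860
M5
G0 X23.684 Y43.356
M3 S167
G1 X24.439 Y69.745 F3906
M5
G0 X0.000 Y0.000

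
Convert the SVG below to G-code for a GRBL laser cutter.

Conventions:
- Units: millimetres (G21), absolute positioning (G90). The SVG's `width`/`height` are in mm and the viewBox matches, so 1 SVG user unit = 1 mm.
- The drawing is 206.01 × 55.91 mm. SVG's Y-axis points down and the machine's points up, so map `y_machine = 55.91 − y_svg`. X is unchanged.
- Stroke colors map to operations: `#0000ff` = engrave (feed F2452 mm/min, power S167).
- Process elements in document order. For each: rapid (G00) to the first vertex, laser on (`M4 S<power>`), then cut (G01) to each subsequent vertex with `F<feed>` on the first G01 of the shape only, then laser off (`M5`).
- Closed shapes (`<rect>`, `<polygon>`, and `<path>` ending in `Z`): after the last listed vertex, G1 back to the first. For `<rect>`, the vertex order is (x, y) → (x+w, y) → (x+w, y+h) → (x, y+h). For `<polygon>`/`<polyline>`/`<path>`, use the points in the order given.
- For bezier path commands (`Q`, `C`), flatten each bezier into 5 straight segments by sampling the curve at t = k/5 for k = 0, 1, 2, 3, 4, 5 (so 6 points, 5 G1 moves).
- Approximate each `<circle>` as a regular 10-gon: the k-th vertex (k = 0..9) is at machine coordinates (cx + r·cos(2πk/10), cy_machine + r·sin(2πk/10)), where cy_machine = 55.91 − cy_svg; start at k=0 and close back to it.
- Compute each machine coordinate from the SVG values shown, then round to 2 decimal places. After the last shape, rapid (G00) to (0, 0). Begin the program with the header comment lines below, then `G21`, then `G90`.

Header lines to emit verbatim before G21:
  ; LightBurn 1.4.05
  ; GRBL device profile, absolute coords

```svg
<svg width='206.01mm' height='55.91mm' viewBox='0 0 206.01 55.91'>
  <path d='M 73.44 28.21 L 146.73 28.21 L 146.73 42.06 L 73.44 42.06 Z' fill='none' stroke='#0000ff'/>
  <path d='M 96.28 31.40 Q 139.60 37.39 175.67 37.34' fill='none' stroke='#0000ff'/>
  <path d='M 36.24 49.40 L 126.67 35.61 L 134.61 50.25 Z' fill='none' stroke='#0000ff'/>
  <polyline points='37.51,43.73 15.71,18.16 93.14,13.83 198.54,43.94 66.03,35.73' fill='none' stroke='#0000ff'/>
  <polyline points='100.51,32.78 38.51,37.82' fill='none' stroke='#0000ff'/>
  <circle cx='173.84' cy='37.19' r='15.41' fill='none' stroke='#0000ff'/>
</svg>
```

viewBox `0 0 206.01 55.91` with mm width/height → 1 unit = 1 mm. Flip: y_m = 55.91 − y_svg.

**Shape 1** — `<path>` rectangle, stroke `#0000ff` → engrave (S167, F2452). Machine vertices: (73.44,27.70) → (146.73,27.70) → (146.73,13.85) → (73.44,13.85) → (73.44,27.70). Closed: final G1 returns to the first vertex.

**Shape 2** — `<path>` quadratic bezier, stroke `#0000ff` → engrave (S167, F2452). Control points (SVG): P0=(96.28,31.40), P1=(139.60,37.39), P2=(175.67,37.34); sampled at t=k/5. Machine vertices: (96.28,24.51) → (113.32,22.36) → (129.78,20.68) → (145.65,19.50) → (160.95,18.79) → (175.67,18.57). Open path.

**Shape 3** — `<path>` closed polygon, stroke `#0000ff` → engrave (S167, F2452). Machine vertices: (36.24,6.51) → (126.67,20.30) → (134.61,5.66) → (36.24,6.51). Closed: final G1 returns to the first vertex.

**Shape 4** — `<polyline>` open polyline, stroke `#0000ff` → engrave (S167, F2452). Machine vertices: (37.51,12.18) → (15.71,37.75) → (93.14,42.08) → (198.54,11.97) → (66.03,20.18). Open path.

**Shape 5** — `<polyline>` line segment, stroke `#0000ff` → engrave (S167, F2452). Machine vertices: (100.51,23.13) → (38.51,18.09). Open path.

**Shape 6** — `<circle>` circle, stroke `#0000ff` → engrave (S167, F2452). Machine vertices: (189.25,18.72) → (186.31,27.78) → (178.60,33.38) → (169.08,33.38) → (161.37,27.78) → (158.43,18.72) → (161.37,9.66) → (169.08,4.06) → (178.60,4.06) → (186.31,9.66) → (189.25,18.72). Closed: final G1 returns to the first vertex.

; LightBurn 1.4.05
; GRBL device profile, absolute coords
G21
G90
G00 X73.44 Y27.70
M4 S167
G01 X146.73 Y27.70 F2452
G01 X146.73 Y13.85
G01 X73.44 Y13.85
G01 X73.44 Y27.70
M5
G00 X96.28 Y24.51
M4 S167
G01 X113.32 Y22.36 F2452
G01 X129.78 Y20.68
G01 X145.65 Y19.50
G01 X160.95 Y18.79
G01 X175.67 Y18.57
M5
G00 X36.24 Y6.51
M4 S167
G01 X126.67 Y20.30 F2452
G01 X134.61 Y5.66
G01 X36.24 Y6.51
M5
G00 X37.51 Y12.18
M4 S167
G01 X15.71 Y37.75 F2452
G01 X93.14 Y42.08
G01 X198.54 Y11.97
G01 X66.03 Y20.18
M5
G00 X100.51 Y23.13
M4 S167
G01 X38.51 Y18.09 F2452
M5
G00 X189.25 Y18.72
M4 S167
G01 X186.31 Y27.78 F2452
G01 X178.60 Y33.38
G01 X169.08 Y33.38
G01 X161.37 Y27.78
G01 X158.43 Y18.72
G01 X161.37 Y9.66
G01 X169.08 Y4.06
G01 X178.60 Y4.06
G01 X186.31 Y9.66
G01 X189.25 Y18.72
M5
G00 X0.00 Y0.00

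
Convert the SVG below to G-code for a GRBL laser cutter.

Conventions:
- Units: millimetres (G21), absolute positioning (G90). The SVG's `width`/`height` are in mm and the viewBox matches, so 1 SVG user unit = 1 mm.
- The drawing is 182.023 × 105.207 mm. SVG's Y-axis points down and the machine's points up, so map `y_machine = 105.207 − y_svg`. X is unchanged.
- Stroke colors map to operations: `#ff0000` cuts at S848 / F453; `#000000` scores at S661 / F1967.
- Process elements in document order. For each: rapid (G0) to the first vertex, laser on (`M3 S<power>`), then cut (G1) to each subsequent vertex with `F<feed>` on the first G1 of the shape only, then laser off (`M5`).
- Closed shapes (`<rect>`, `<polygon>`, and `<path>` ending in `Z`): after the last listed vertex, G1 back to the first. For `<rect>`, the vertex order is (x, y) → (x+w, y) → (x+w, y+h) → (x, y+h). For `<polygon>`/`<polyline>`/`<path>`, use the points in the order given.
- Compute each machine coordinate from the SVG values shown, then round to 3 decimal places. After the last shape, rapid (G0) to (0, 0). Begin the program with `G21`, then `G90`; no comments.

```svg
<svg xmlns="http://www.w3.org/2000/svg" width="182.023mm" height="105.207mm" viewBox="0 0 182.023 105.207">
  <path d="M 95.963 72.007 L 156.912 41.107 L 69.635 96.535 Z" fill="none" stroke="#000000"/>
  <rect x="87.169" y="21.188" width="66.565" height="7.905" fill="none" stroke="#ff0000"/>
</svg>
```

Since the viewBox matches the mm dimensions, user units are millimetres directly. The only transform is the Y-flip y_m = 105.207 − y_svg.

Shape 1 is a closed polygon drawn with `<path>`. Its stroke #000000 means score at S661, F1967. After flipping Y the toolpath is (95.963,33.200) → (156.912,64.100) → (69.635,8.672) → (95.963,33.200), returning to the start.

Shape 2 is a rectangle drawn with `<rect>`. Its stroke #ff0000 means cut at S848, F453. After flipping Y the toolpath is (87.169,84.019) → (153.734,84.019) → (153.734,76.114) → (87.169,76.114) → (87.169,84.019), returning to the start.

G21
G90
G0 X95.963 Y33.200
M3 S661
G1 X156.912 Y64.100 F1967
G1 X69.635 Y8.672
G1 X95.963 Y33.200
M5
G0 X87.169 Y84.019
M3 S848
G1 X153.734 Y84.019 F453
G1 X153.734 Y76.114
G1 X87.169 Y76.114
G1 X87.169 Y84.019
M5
G0 X0.000 Y0.000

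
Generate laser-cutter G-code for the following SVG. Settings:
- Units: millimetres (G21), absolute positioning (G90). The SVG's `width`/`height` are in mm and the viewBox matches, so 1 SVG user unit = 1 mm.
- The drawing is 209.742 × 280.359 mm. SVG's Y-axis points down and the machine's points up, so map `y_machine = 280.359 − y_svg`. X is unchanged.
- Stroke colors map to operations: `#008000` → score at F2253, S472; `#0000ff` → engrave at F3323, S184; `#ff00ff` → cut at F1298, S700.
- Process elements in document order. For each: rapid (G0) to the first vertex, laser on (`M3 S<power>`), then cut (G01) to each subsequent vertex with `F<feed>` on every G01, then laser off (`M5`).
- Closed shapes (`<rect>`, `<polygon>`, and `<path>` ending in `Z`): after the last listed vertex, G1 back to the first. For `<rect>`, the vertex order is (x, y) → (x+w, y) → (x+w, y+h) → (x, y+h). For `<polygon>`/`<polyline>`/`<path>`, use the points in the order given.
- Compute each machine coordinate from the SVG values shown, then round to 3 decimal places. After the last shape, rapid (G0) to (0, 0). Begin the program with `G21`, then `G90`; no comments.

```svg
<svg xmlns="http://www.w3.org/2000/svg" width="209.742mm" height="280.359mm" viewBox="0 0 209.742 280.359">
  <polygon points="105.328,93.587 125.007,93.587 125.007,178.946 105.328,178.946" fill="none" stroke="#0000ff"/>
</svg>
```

G21
G90
G0 X105.328 Y186.772
M3 S184
G01 X125.007 Y186.772 F3323
G01 X125.007 Y101.413 F3323
G01 X105.328 Y101.413 F3323
G01 X105.328 Y186.772 F3323
M5
G0 X0.000 Y0.000

Since the viewBox matches the mm dimensions, user units are millimetres directly. The only transform is the Y-flip y_m = 280.359 − y_svg.

Shape 1 is a rectangle drawn with `<polygon>`. Its stroke #0000ff means engrave at S184, F3323. After flipping Y the toolpath is (105.328,186.772) → (125.007,186.772) → (125.007,101.413) → (105.328,101.413) → (105.328,186.772), returning to the start.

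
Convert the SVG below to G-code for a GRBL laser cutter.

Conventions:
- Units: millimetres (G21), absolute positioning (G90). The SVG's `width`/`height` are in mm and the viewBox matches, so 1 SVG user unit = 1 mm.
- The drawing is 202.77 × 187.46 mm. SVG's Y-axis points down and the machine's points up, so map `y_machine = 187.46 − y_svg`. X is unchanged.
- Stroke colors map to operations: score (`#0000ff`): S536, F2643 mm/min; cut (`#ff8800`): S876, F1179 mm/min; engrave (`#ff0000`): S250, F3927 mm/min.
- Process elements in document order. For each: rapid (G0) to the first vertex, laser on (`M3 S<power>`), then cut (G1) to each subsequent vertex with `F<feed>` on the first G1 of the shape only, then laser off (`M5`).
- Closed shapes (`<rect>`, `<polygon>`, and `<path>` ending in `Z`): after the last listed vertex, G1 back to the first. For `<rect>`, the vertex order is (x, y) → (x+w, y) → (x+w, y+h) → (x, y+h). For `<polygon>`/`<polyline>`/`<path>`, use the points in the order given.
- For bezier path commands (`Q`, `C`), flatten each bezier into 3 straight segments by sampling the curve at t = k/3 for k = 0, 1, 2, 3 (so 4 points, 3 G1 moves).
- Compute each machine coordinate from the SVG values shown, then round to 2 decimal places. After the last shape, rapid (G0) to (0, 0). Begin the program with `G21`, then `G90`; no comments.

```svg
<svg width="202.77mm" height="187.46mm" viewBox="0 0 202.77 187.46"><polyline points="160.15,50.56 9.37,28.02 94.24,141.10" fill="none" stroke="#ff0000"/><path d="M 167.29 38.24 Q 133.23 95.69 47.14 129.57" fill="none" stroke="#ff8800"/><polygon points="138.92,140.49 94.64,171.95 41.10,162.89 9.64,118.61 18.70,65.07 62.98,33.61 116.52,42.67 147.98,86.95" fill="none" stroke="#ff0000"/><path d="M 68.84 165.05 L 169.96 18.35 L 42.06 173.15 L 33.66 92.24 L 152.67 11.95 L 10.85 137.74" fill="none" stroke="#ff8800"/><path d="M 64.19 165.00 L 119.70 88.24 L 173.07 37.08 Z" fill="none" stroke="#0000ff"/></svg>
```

G21
G90
G0 X160.15 Y136.90
M3 S250
G1 X9.37 Y159.44 F3927
G1 X94.24 Y46.36
M5
G0 X167.29 Y149.22
M3 S876
G1 X138.80 Y113.54 F1179
G1 X98.75 Y83.10
G1 X47.14 Y57.89
M5
G0 X138.92 Y46.97
M3 S250
G1 X94.64 Y15.51 F3927
G1 X41.10 Y24.57
G1 X9.64 Y68.85
G1 X18.70 Y122.39
G1 X62.98 Y153.85
G1 X116.52 Y144.79
G1 X147.98 Y100.51
G1 X138.92 Y46.97
M5
G0 X68.84 Y22.41
M3 S876
G1 X169.96 Y169.11 F1179
G1 X42.06 Y14.31
G1 X33.66 Y95.22
G1 X152.67 Y175.51
G1 X10.85 Y49.72
M5
G0 X64.19 Y22.46
M3 S536
G1 X119.70 Y99.22 F2643
G1 X173.07 Y150.38
G1 X64.19 Y22.46
M5
G0 X0.00 Y0.00

1 u = 1 mm; y_m = 187.46 − y.

[1] `<polyline>` open polyline, #ff0000→engrave S250 F3927: (160.15,136.90) → (9.37,159.44) → (94.24,46.36)

[2] `<path>` quadratic bezier, #ff8800→cut S876 F1179: (167.29,149.22) → (138.80,113.54) → (98.75,83.10) → (47.14,57.89)

[3] `<polygon>` regular polygon, #ff0000→engrave S250 F3927: (138.92,46.97) → (94.64,15.51) → (41.10,24.57) → (9.64,68.85) → (18.70,122.39) → (62.98,153.85) → (116.52,144.79) → (147.98,100.51) → (138.92,46.97) (closed)

[4] `<path>` open polyline, #ff8800→cut S876 F1179: (68.84,22.41) → (169.96,169.11) → (42.06,14.31) → (33.66,95.22) → (152.67,175.51) → (10.85,49.72)

[5] `<path>` closed polygon, #0000ff→score S536 F2643: (64.19,22.46) → (119.70,99.22) → (173.07,150.38) → (64.19,22.46) (closed)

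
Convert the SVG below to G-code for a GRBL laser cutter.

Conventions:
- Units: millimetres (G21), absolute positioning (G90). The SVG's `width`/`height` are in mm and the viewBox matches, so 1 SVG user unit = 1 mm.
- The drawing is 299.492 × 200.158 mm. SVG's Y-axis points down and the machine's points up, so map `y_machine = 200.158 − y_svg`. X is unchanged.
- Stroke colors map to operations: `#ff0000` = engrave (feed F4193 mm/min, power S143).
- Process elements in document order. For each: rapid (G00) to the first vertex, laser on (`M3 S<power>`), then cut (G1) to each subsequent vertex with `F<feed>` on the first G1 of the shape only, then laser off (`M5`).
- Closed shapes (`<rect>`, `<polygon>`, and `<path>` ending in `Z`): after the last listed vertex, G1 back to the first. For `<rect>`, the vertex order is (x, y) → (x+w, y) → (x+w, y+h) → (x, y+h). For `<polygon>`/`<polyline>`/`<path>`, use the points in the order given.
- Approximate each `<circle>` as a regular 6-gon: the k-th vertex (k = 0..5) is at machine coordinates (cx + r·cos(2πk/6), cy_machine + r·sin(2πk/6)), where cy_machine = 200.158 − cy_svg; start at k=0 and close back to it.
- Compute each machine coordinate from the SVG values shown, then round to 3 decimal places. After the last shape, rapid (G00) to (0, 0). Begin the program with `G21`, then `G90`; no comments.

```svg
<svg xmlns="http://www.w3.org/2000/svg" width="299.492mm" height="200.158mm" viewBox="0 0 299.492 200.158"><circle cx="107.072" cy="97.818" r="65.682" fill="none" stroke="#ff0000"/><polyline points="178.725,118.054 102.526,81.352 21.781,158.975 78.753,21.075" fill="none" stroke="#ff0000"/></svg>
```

viewBox `0 0 299.492 200.158` with mm width/height → 1 unit = 1 mm. Flip: y_m = 200.158 − y_svg.

**Shape 1** — `<circle>` circle, stroke `#ff0000` → engrave (S143, F4193). Machine vertices: (172.754,102.340) → (139.913,159.222) → (74.231,159.222) → (41.390,102.340) → (74.231,45.458) → (139.913,45.458) → (172.754,102.340). Closed: final G1 returns to the first vertex.

**Shape 2** — `<polyline>` open polyline, stroke `#ff0000` → engrave (S143, F4193). Machine vertices: (178.725,82.104) → (102.526,118.806) → (21.781,41.183) → (78.753,179.083). Open path.

G21
G90
G00 X172.754 Y102.340
M3 S143
G1 X139.913 Y159.222 F4193
G1 X74.231 Y159.222
G1 X41.390 Y102.340
G1 X74.231 Y45.458
G1 X139.913 Y45.458
G1 X172.754 Y102.340
M5
G00 X178.725 Y82.104
M3 S143
G1 X102.526 Y118.806 F4193
G1 X21.781 Y41.183
G1 X78.753 Y179.083
M5
G00 X0.000 Y0.000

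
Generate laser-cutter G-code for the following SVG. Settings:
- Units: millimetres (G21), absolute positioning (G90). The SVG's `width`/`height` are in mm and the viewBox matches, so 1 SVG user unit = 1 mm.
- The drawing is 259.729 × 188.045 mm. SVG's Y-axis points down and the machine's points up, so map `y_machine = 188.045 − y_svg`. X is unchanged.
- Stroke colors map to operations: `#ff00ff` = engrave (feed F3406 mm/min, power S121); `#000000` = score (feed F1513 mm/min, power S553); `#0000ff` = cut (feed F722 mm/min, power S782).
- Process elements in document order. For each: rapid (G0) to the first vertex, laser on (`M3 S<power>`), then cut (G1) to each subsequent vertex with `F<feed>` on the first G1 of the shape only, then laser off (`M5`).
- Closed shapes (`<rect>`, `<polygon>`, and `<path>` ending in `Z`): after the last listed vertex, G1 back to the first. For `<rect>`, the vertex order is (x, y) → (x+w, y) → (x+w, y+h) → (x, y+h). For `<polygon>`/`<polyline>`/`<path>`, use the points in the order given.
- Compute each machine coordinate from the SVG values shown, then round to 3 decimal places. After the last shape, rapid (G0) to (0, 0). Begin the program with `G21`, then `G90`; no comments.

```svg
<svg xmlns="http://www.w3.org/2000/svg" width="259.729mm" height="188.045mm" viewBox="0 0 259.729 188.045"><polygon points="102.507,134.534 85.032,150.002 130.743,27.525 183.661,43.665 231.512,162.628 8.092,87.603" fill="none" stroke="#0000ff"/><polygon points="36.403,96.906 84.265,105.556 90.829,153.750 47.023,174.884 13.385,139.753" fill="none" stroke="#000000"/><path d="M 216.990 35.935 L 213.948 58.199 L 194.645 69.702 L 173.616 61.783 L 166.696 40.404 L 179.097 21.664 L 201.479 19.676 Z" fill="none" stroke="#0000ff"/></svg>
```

G21
G90
G0 X102.507 Y53.511
M3 S782
G1 X85.032 Y38.043 F722
G1 X130.743 Y160.520
G1 X183.661 Y144.380
G1 X231.512 Y25.417
G1 X8.092 Y100.442
G1 X102.507 Y53.511
M5
G0 X36.403 Y91.139
M3 S553
G1 X84.265 Y82.489 F1513
G1 X90.829 Y34.295
G1 X47.023 Y13.161
G1 X13.385 Y48.292
G1 X36.403 Y91.139
M5
G0 X216.990 Y152.110
M3 S782
G1 X213.948 Y129.846 F722
G1 X194.645 Y118.343
G1 X173.616 Y126.262
G1 X166.696 Y147.641
G1 X179.097 Y166.381
G1 X201.479 Y168.369
G1 X216.990 Y152.110
M5
G0 X0.000 Y0.000

1 u = 1 mm; y_m = 188.045 − y.

[1] `<polygon>` closed polygon, #0000ff→cut S782 F722: (102.507,53.511) → (85.032,38.043) → (130.743,160.520) → (183.661,144.380) → (231.512,25.417) → (8.092,100.442) → (102.507,53.511) (closed)

[2] `<polygon>` regular polygon, #000000→score S553 F1513: (36.403,91.139) → (84.265,82.489) → (90.829,34.295) → (47.023,13.161) → (13.385,48.292) → (36.403,91.139) (closed)

[3] `<path>` regular polygon, #0000ff→cut S782 F722: (216.990,152.110) → (213.948,129.846) → (194.645,118.343) → (173.616,126.262) → (166.696,147.641) → (179.097,166.381) → (201.479,168.369) → (216.990,152.110) (closed)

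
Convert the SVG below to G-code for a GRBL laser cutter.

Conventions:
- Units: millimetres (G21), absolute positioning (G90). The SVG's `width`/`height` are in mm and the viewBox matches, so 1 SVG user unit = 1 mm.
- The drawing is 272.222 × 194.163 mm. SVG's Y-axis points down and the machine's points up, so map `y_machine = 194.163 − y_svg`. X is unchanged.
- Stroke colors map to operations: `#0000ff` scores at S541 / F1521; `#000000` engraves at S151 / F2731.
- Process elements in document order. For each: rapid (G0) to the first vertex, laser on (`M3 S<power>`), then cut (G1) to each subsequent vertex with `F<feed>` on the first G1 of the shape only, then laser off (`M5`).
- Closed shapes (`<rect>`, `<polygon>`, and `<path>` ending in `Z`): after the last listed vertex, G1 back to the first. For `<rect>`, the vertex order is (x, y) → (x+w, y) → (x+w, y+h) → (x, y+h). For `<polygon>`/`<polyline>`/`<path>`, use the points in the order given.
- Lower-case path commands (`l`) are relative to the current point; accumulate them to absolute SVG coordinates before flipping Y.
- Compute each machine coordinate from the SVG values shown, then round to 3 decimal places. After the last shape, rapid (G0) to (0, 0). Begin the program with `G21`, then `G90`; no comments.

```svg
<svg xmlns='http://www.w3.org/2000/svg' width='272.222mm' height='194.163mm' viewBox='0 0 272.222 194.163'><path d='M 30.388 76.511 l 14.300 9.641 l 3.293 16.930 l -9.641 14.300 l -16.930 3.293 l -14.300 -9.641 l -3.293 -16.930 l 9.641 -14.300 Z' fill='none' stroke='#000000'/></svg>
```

G21
G90
G0 X30.388 Y117.652
M3 S151
G1 X44.688 Y108.011 F2731
G1 X47.981 Y91.081
G1 X38.340 Y76.781
G1 X21.410 Y73.488
G1 X7.110 Y83.129
G1 X3.817 Y100.059
G1 X13.458 Y114.359
G1 X30.388 Y117.652
M5
G0 X0.000 Y0.000

Since the viewBox matches the mm dimensions, user units are millimetres directly. The only transform is the Y-flip y_m = 194.163 − y_svg.

Shape 1 is a regular polygon drawn with `<path>`. Its stroke #000000 means engrave at S151, F2731. After flipping Y the toolpath is (30.388,117.652) → (44.688,108.011) → (47.981,91.081) → (38.340,76.781) → (21.410,73.488) → (7.110,83.129) → (3.817,100.059) → (13.458,114.359) → (30.388,117.652), returning to the start.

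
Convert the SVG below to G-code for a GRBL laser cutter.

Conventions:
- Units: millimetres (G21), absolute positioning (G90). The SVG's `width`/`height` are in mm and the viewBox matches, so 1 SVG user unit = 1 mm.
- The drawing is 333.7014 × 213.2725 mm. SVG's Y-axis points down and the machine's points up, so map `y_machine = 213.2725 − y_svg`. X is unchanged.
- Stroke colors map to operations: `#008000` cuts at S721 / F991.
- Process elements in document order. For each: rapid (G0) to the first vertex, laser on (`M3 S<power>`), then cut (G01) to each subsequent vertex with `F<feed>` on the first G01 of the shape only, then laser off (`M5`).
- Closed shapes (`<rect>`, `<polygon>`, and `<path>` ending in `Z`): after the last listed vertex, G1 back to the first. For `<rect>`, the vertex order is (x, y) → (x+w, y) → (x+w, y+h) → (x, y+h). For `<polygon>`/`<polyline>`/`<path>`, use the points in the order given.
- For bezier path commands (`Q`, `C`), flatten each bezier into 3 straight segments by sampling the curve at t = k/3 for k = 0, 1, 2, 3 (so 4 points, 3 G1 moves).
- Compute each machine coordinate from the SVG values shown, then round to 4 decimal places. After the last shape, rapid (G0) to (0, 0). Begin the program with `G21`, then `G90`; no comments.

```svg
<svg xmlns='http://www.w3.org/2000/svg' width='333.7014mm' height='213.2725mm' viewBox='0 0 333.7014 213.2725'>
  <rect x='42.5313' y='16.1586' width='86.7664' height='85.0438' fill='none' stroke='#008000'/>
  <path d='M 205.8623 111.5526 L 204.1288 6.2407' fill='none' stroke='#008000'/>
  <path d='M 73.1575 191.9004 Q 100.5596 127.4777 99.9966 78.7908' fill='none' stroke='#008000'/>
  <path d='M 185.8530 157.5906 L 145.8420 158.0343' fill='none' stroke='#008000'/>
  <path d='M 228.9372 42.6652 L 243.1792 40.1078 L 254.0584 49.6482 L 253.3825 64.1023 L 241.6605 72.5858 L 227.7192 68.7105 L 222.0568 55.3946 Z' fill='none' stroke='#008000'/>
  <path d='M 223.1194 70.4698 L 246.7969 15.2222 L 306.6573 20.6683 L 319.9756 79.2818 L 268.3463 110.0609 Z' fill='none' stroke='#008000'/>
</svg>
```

G21
G90
G0 X42.5313 Y197.1139
M3 S721
G01 X129.2977 Y197.1139 F991
G01 X129.2977 Y112.0701
G01 X42.5313 Y112.0701
G01 X42.5313 Y197.1139
M5
G0 X205.8623 Y101.7199
M3 S721
G01 X204.1288 Y207.0318 F991
M5
G0 X73.1575 Y21.3721
M3 S721
G01 X88.3183 Y62.5721 F991
G01 X97.2647 Y100.2753
G01 X99.9966 Y134.4817
M5
G0 X185.8530 Y55.6819
M3 S721
G01 X145.8420 Y55.2382 F991
M5
G0 X228.9372 Y170.6073
M3 S721
G01 X243.1792 Y173.1647 F991
G01 X254.0584 Y163.6243
G01 X253.3825 Y149.1702
G01 X241.6605 Y140.6867
G01 X227.7192 Y144.5620
G01 X222.0568 Y157.8779
G01 X228.9372 Y170.6073
M5
G0 X223.1194 Y142.8027
M3 S721
G01 X246.7969 Y198.0503 F991
G01 X306.6573 Y192.6042
G01 X319.9756 Y133.9907
G01 X268.3463 Y103.2116
G01 X223.1194 Y142.8027
M5
G0 X0.0000 Y0.0000

1 u = 1 mm; y_m = 213.2725 − y.

[1] `<rect>` rectangle, #008000→cut S721 F991: (42.5313,197.1139) → (129.2977,197.1139) → (129.2977,112.0701) → (42.5313,112.0701) → (42.5313,197.1139) (closed)

[2] `<path>` line segment, #008000→cut S721 F991: (205.8623,101.7199) → (204.1288,207.0318)

[3] `<path>` quadratic bezier, #008000→cut S721 F991: (73.1575,21.3721) → (88.3183,62.5721) → (97.2647,100.2753) → (99.9966,134.4817)

[4] `<path>` line segment, #008000→cut S721 F991: (185.8530,55.6819) → (145.8420,55.2382)

[5] `<path>` regular polygon, #008000→cut S721 F991: (228.9372,170.6073) → (243.1792,173.1647) → (254.0584,163.6243) → (253.3825,149.1702) → (241.6605,140.6867) → (227.7192,144.5620) → (222.0568,157.8779) → (228.9372,170.6073) (closed)

[6] `<path>` regular polygon, #008000→cut S721 F991: (223.1194,142.8027) → (246.7969,198.0503) → (306.6573,192.6042) → (319.9756,133.9907) → (268.3463,103.2116) → (223.1194,142.8027) (closed)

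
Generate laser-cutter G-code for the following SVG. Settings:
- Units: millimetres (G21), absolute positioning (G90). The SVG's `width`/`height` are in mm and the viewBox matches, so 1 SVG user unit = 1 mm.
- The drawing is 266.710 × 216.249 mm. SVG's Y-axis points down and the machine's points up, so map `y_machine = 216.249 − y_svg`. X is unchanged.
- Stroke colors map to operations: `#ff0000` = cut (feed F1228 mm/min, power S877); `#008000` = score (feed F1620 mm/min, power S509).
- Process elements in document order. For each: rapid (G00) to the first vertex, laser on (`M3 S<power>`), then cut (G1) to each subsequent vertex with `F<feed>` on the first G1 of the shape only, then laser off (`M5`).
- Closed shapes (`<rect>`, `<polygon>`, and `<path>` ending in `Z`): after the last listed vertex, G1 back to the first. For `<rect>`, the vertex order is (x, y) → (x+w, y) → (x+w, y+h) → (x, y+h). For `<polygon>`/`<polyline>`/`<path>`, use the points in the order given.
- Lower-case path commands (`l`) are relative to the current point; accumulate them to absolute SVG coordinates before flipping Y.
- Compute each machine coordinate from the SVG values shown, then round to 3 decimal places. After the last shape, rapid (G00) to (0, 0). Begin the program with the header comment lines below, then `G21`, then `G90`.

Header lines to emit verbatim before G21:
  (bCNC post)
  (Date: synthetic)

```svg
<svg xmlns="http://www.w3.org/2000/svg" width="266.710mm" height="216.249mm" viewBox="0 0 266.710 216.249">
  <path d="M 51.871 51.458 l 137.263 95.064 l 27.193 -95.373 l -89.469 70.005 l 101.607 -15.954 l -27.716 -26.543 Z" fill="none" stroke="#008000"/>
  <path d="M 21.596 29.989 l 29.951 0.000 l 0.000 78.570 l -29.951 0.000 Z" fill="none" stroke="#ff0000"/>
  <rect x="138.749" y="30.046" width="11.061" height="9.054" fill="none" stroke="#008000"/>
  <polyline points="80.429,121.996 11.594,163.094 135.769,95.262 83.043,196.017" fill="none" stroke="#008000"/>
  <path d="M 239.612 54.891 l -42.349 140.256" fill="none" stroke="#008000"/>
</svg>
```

(bCNC post)
(Date: synthetic)
G21
G90
G00 X51.871 Y164.791
M3 S509
G1 X189.134 Y69.727 F1620
G1 X216.327 Y165.100
G1 X126.858 Y95.095
G1 X228.465 Y111.049
G1 X200.749 Y137.592
G1 X51.871 Y164.791
M5
G00 X21.596 Y186.260
M3 S877
G1 X51.547 Y186.260 F1228
G1 X51.547 Y107.690
G1 X21.596 Y107.690
G1 X21.596 Y186.260
M5
G00 X138.749 Y186.203
M3 S509
G1 X149.810 Y186.203 F1620
G1 X149.810 Y177.149
G1 X138.749 Y177.149
G1 X138.749 Y186.203
M5
G00 X80.429 Y94.253
M3 S509
G1 X11.594 Y53.155 F1620
G1 X135.769 Y120.987
G1 X83.043 Y20.232
M5
G00 X239.612 Y161.358
M3 S509
G1 X197.263 Y21.102 F1620
M5
G00 X0.000 Y0.000

Since the viewBox matches the mm dimensions, user units are millimetres directly. The only transform is the Y-flip y_m = 216.249 − y_svg.

Shape 1 is a closed polygon drawn with `<path>`. Its stroke #008000 means score at S509, F1620. After flipping Y the toolpath is (51.871,164.791) → (189.134,69.727) → (216.327,165.100) → (126.858,95.095) → (228.465,111.049) → (200.749,137.592) → (51.871,164.791), returning to the start.

Shape 2 is a rectangle drawn with `<path>`. Its stroke #ff0000 means cut at S877, F1228. After flipping Y the toolpath is (21.596,186.260) → (51.547,186.260) → (51.547,107.690) → (21.596,107.690) → (21.596,186.260), returning to the start.

Shape 3 is a rectangle drawn with `<rect>`. Its stroke #008000 means score at S509, F1620. After flipping Y the toolpath is (138.749,186.203) → (149.810,186.203) → (149.810,177.149) → (138.749,177.149) → (138.749,186.203), returning to the start.

Shape 4 is a open polyline drawn with `<polyline>`. Its stroke #008000 means score at S509, F1620. After flipping Y the toolpath is (80.429,94.253) → (11.594,53.155) → (135.769,120.987) → (83.043,20.232).

Shape 5 is a line segment drawn with `<path>`. Its stroke #008000 means score at S509, F1620. After flipping Y the toolpath is (239.612,161.358) → (197.263,21.102).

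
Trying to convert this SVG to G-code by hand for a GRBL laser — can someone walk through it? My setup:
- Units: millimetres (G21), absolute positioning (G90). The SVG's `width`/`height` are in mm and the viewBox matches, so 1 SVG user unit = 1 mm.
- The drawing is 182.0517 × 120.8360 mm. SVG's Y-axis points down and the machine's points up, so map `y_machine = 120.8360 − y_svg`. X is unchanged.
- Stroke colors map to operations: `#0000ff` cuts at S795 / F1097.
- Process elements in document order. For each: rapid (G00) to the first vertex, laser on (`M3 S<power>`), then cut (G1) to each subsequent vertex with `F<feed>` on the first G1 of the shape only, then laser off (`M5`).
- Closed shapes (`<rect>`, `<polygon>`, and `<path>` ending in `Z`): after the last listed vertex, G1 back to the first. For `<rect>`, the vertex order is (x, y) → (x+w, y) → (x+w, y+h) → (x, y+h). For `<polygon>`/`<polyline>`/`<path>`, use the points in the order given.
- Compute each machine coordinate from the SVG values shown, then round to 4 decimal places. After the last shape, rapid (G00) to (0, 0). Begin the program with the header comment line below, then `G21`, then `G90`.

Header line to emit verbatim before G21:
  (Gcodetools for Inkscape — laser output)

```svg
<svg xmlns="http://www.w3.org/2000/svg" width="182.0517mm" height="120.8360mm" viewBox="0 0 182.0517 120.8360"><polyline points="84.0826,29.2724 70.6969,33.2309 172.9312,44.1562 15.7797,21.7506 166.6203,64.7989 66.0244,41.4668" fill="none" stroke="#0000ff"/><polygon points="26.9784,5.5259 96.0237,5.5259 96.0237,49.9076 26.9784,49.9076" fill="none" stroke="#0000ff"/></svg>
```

Since the viewBox matches the mm dimensions, user units are millimetres directly. The only transform is the Y-flip y_m = 120.8360 − y_svg.

Shape 1 is a open polyline drawn with `<polyline>`. Its stroke #0000ff means cut at S795, F1097. After flipping Y the toolpath is (84.0826,91.5636) → (70.6969,87.6051) → (172.9312,76.6798) → (15.7797,99.0854) → (166.6203,56.0371) → (66.0244,79.3692).

Shape 2 is a rectangle drawn with `<polygon>`. Its stroke #0000ff means cut at S795, F1097. After flipping Y the toolpath is (26.9784,115.3101) → (96.0237,115.3101) → (96.0237,70.9284) → (26.9784,70.9284) → (26.9784,115.3101), returning to the start.

(Gcodetools for Inkscape — laser output)
G21
G90
G00 X84.0826 Y91.5636
M3 S795
G1 X70.6969 Y87.6051 F1097
G1 X172.9312 Y76.6798
G1 X15.7797 Y99.0854
G1 X166.6203 Y56.0371
G1 X66.0244 Y79.3692
M5
G00 X26.9784 Y115.3101
M3 S795
G1 X96.0237 Y115.3101 F1097
G1 X96.0237 Y70.9284
G1 X26.9784 Y70.9284
G1 X26.9784 Y115.3101
M5
G00 X0.0000 Y0.0000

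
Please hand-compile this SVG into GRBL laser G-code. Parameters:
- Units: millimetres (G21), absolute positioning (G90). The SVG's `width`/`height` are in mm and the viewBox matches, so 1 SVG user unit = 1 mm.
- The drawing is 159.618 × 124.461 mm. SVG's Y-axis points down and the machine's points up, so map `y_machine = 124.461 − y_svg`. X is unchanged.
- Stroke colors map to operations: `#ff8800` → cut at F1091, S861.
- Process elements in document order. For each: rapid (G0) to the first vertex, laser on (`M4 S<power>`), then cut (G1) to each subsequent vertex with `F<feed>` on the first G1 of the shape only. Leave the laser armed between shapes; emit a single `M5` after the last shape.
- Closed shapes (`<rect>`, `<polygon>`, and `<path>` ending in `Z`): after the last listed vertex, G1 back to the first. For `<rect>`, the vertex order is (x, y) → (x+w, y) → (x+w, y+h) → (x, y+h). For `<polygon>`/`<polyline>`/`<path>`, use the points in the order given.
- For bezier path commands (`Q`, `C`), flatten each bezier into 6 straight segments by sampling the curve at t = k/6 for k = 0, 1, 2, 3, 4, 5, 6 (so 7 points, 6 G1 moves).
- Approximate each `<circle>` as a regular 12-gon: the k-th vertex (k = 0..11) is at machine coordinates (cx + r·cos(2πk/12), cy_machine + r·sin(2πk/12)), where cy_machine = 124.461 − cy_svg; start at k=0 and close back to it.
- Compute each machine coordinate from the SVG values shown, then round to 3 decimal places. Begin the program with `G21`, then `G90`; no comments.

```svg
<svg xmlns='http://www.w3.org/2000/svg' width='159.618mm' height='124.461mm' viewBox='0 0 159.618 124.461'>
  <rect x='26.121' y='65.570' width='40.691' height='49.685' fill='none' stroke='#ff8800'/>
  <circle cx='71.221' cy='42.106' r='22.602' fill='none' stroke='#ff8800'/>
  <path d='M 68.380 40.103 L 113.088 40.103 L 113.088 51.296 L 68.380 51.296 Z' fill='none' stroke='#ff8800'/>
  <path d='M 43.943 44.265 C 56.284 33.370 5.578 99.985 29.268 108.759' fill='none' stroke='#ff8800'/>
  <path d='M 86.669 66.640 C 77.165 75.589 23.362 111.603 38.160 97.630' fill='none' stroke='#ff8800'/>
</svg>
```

G21
G90
G0 X26.121 Y58.891
M4 S861
G1 X66.812 Y58.891 F1091
G1 X66.812 Y9.206
G1 X26.121 Y9.206
G1 X26.121 Y58.891
G0 X93.823 Y82.355
M4 S861
G1 X90.795 Y93.656 F1091
G1 X82.522 Y101.929
G1 X71.221 Y104.957
G1 X59.920 Y101.929
G1 X51.647 Y93.656
G1 X48.619 Y82.355
G1 X51.647 Y71.054
G1 X59.920 Y62.781
G1 X71.221 Y59.753
G1 X82.522 Y62.781
G1 X90.795 Y71.054
G1 X93.823 Y82.355
G0 X68.380 Y84.358
M4 S861
G1 X113.088 Y84.358 F1091
G1 X113.088 Y73.165
G1 X68.380 Y73.165
G1 X68.380 Y84.358
G0 X43.943 Y80.196
M4 S861
G1 X45.496 Y79.811 F1091
G1 X40.359 Y70.267
G1 X32.350 Y55.325
G1 X25.286 Y38.743
G1 X22.986 Y24.282
G1 X29.268 Y15.702
G0 X86.669 Y57.821
M4 S861
G1 X78.748 Y51.448 F1091
G1 X66.580 Y42.704
G1 X53.301 Y33.730
G1 X42.048 Y26.667
G1 X35.955 Y23.653
G1 X38.160 Y26.831
M5

1 u = 1 mm; y_m = 124.461 − y.

[1] `<rect>` rectangle, #ff8800→cut S861 F1091: (26.121,58.891) → (66.812,58.891) → (66.812,9.206) → (26.121,9.206) → (26.121,58.891) (closed)

[2] `<circle>` circle, #ff8800→cut S861 F1091: (93.823,82.355) → (90.795,93.656) → (82.522,101.929) → (71.221,104.957) → (59.920,101.929) → (51.647,93.656) → (48.619,82.355) → (51.647,71.054) → (59.920,62.781) → (71.221,59.753) → (82.522,62.781) → (90.795,71.054) → (93.823,82.355) (closed)

[3] `<path>` rectangle, #ff8800→cut S861 F1091: (68.380,84.358) → (113.088,84.358) → (113.088,73.165) → (68.380,73.165) → (68.380,84.358) (closed)

[4] `<path>` cubic bezier, #ff8800→cut S861 F1091: (43.943,80.196) → (45.496,79.811) → (40.359,70.267) → (32.350,55.325) → (25.286,38.743) → (22.986,24.282) → (29.268,15.702)

[5] `<path>` cubic bezier, #ff8800→cut S861 F1091: (86.669,57.821) → (78.748,51.448) → (66.580,42.704) → (53.301,33.730) → (42.048,26.667) → (35.955,23.653) → (38.160,26.831)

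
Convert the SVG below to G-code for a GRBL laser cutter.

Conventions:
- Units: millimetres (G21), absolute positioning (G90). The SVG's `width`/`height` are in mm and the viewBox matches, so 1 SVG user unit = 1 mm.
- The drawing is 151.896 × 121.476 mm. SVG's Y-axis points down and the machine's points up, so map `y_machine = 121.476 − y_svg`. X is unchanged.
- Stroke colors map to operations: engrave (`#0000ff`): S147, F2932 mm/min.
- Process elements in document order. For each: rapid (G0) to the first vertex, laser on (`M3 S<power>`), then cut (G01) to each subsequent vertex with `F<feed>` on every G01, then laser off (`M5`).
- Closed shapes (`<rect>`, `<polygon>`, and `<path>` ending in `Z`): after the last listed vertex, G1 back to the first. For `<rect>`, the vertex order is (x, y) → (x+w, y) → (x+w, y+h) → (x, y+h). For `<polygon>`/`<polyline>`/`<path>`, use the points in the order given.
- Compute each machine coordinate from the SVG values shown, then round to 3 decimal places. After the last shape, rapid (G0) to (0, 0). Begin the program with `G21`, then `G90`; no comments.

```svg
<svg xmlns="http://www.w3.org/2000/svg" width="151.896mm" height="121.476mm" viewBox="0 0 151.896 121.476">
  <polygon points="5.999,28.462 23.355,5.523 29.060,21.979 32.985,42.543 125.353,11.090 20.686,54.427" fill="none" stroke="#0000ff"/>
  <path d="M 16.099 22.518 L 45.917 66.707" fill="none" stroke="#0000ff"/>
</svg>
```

G21
G90
G0 X5.999 Y93.014
M3 S147
G01 X23.355 Y115.953 F2932
G01 X29.060 Y99.497 F2932
G01 X32.985 Y78.933 F2932
G01 X125.353 Y110.386 F2932
G01 X20.686 Y67.049 F2932
G01 X5.999 Y93.014 F2932
M5
G0 X16.099 Y98.958
M3 S147
G01 X45.917 Y54.769 F2932
M5
G0 X0.000 Y0.000

Since the viewBox matches the mm dimensions, user units are millimetres directly. The only transform is the Y-flip y_m = 121.476 − y_svg.

Shape 1 is a closed polygon drawn with `<polygon>`. Its stroke #0000ff means engrave at S147, F2932. After flipping Y the toolpath is (5.999,93.014) → (23.355,115.953) → (29.060,99.497) → (32.985,78.933) → (125.353,110.386) → (20.686,67.049) → (5.999,93.014), returning to the start.

Shape 2 is a line segment drawn with `<path>`. Its stroke #0000ff means engrave at S147, F2932. After flipping Y the toolpath is (16.099,98.958) → (45.917,54.769).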